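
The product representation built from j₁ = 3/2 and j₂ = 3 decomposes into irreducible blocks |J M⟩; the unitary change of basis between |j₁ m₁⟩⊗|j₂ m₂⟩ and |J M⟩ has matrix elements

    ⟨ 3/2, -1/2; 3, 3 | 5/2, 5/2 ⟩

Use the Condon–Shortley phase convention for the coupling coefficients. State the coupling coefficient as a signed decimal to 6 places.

j₁+j₂−J=2  J+j₁−j₂=1  J−j₁+j₂=4  j₁+j₂+J+1=8
(j₁±m₁, j₂±m₂, J±M) = (1,2,6,0,5,0)
P² = 8640/7
sum k=2..2:
  [2] +1/48 = 1/48
S = 1/48
C² = P²·S² = 15/28 ; C = +0.731925

+√(15/28) ≈ +0.731925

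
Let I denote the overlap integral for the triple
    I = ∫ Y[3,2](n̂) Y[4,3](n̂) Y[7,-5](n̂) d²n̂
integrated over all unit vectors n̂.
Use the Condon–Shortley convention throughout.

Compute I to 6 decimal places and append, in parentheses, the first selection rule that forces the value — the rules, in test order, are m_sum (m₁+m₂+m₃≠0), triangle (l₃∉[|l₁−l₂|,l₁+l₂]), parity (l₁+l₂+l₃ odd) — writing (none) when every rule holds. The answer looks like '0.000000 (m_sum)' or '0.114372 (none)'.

Checks pass: Σm=0; 14 even; l₃=7∈[1,7].
(2·3+1)(2·4+1)(2·7+1) = 945
Δ: 0! 6! 8! / 15! → 1/45045
sum: t=0:+1/20736 = 1/20736
3j²(3 4 7; 0 0 0) = Δ·Π!·Σ² = 35/1287  (sign -1)
sum: t=0:+1/604800 = 1/604800
3j²(3 4 7; 2 3 -5) = Δ·Π!·Σ² = 16/455  (sign +1)
combine: 4πI² = 945·35/1287·16/455 = 1680/1859
take √, sign -1: I = -0.26816989
No selection rule forces the value: the integral is nonzero (none).

-0.268170 (none)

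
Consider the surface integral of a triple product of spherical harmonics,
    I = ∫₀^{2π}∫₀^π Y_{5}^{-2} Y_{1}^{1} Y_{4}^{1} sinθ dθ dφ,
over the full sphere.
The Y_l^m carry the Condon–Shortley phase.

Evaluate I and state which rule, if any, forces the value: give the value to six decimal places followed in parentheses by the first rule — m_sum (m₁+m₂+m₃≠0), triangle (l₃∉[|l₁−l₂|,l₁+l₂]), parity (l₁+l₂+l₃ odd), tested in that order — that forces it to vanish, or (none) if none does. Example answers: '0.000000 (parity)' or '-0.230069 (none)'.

m-sum 0 ✓  L=10 even ✓  4≤4≤6 ✓
Π(2lᵢ+1) = 11×3×9 = 297
triangle coeff Δ(5,1,4) = 1/495
Σ_t [1,1]: t=1:−1/576 = -1/576
(3j)²=5/99 [(5 1 4; 0 0 0)], sign=-1
Σ_t [2,2]: t=2:+1/1440 = 1/1440
(3j)²=7/165 [(5 1 4; -2 1 1)], sign=-1
⇒ 4πI² = 7/11
I = (+1)√(7/11/(4π)) = 0.22503380
No selection rule forces the value: the integral is nonzero (none).

0.225034 (none)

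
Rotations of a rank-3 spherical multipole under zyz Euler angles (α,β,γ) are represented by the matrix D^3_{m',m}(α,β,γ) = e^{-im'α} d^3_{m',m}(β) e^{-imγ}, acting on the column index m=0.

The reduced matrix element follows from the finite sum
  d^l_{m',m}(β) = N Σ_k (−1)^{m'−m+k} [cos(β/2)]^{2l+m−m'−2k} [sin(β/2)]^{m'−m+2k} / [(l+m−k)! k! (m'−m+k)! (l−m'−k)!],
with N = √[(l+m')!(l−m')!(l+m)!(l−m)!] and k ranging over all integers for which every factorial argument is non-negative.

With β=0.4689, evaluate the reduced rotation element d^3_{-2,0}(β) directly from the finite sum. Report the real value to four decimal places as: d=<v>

d^3_{-2,0}(β=0.4689) via the finite sum:
With c≡cos(β/2)=0.972642 and s≡sin(β/2)=0.232308, N=[1·120·6·6]^{1/2}=65.726707
Admissible k: 2..3 (factorial args all ≥0)
  k=2: (−1)^0·65.7267/(12)·0.9726^4·0.2323^2 = +0.264546
  k=3: (−1)^1·65.7267/(12)·0.9726^2·0.2323^4 = -0.015091
d^3_{-2,0}(0.4689) = +0.264546 -0.015091 = +0.249455

d=0.2495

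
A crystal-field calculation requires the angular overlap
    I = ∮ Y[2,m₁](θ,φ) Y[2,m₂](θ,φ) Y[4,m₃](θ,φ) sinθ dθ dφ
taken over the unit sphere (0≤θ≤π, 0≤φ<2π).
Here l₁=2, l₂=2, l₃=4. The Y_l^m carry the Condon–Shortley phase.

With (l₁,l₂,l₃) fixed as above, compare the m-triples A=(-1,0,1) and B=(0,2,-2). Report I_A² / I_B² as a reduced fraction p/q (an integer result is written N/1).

Same 2,2,4: normalisation and zero-m 3j drop out of the ratio.
A: Δ: 0! 4! 4! / 9! → 1/630; sum: t=0:+1/24 = 1/24; 3j²(2 2 4; -1 0 1) = Δ·Π!·Σ² = 1/21  (sign -1)
B: Δ: 0! 4! 4! / 9! → 1/630; sum: t=0:+1/96 = 1/96; 3j²(2 2 4; 0 2 -2) = Δ·Π!·Σ² = 1/42  (sign +1)
I_A²/I_B² = (1/21)/(1/42) = 2/1

2/1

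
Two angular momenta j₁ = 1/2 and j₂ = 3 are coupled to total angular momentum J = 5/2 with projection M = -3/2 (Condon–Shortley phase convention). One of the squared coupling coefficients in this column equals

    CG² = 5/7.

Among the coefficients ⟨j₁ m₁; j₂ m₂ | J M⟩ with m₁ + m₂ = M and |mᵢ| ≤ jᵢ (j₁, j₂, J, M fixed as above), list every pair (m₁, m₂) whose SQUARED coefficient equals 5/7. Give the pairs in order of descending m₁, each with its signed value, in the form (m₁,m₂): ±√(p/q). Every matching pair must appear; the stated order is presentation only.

(1/2,-2): +√(5/7)

Admissible pairs with m₁+m₂ = M = -3/2: (-1/2,-1), (1/2,-2)
  (m₁,m₂)=(1/2,-2): CG² = 5/7, CG = +√(5/7)   ← matches the target
  (m₁,m₂)=(-1/2,-1): CG² = 2/7, CG = −√(2/7)
Pairs with CG² = 5/7: (1/2,-2): +√(5/7)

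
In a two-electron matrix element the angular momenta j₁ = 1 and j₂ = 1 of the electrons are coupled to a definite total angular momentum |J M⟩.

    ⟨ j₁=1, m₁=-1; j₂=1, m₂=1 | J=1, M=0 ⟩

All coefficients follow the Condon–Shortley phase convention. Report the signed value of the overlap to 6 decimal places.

√[3·1!1!1!/4! · 0!2!2!0!1!1!] = √(1/2)
  +(−1)^1/∏(1,0,1,1,0,0)! = -1  (running -1)
⟨..|..⟩ = √(1/2)·(-1) = -0.707107

−√(1/2) = -0.707107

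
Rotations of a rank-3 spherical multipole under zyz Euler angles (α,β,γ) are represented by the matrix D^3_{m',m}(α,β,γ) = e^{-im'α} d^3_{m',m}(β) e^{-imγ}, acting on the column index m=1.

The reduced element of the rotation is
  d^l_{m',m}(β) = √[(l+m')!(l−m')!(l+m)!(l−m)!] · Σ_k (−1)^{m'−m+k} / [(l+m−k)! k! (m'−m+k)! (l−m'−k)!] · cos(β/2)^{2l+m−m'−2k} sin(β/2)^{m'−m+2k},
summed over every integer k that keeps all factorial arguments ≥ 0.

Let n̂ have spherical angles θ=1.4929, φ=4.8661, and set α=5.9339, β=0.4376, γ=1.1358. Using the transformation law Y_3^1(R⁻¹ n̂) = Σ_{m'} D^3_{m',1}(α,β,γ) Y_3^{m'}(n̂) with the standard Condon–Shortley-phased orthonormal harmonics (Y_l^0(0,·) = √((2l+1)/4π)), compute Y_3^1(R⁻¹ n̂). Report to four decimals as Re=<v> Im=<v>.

Need the full column D^3_{m',1} for m'=−3..3 at α=5.9339, β=0.4376, γ=1.1358.
cos(β/2)=0.976159, sin(β/2)=0.217058
d^3_{-3,1}: single k=4 term ⇒ +0.008192;  D = -0.004712-0.006701i
d^3_{-2,1}: k∈[3..4] ⇒ +0.060162 -0.001487 = +0.058674;  D = -0.015287-0.056648i
d^3_{-1,1}: k∈[2..4] ⇒ +0.256676 -0.016921 +0.000105 = +0.239860;  D = +0.020533-0.238979i
d^3_{0,1}: k∈[1..3] ⇒ +0.666452 -0.098856 +0.001629 = +0.569226;  D = +0.239876-0.516215i
d^3_{1,1}: k∈[0..2] ⇒ +0.865212 -0.342235 +0.012691 = +0.535668;  D = +0.378351-0.379197i
d^3_{2,1}: k∈[0..1] ⇒ -0.608385 +0.060162 = -0.548223;  D = -0.496651+0.232135i
d^3_{3,1}: single k=0 term ⇒ +0.165684;  D = +0.165044-0.014552i
Y_3^{m'}(θ=1.4929,φ=4.8661) and Σ D·Y over m':
  (-0.0047-0.0067i)·(-0.1840-0.3703i)  (-0.0153-0.0566i)·(-0.0753+0.0239i)  (+0.0205-0.2390i)·(-0.0478-0.3088i)  (+0.2399-0.5162i)·(-0.0862+0.0000i)  (+0.3784-0.3792i)·(+0.0478-0.3088i)  (-0.4967+0.2321i)·(-0.0753-0.0239i)  (+0.1650-0.0146i)·(+0.1840-0.3703i)
Y_3^1(R⁻¹ n̂) = -0.125601-0.147864i

Re=-0.1256 Im=-0.1479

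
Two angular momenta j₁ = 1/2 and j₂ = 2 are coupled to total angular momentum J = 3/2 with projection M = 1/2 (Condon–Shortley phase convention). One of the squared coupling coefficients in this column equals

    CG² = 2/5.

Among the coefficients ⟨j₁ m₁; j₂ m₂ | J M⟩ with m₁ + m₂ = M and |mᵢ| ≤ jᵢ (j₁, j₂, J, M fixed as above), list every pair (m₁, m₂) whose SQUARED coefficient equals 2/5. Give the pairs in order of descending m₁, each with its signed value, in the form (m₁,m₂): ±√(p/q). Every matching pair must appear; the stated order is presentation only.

Admissible pairs with m₁+m₂ = M = 1/2: (-1/2,1), (1/2,0)
  (m₁,m₂)=(1/2,0): CG² = 2/5, CG = +√(2/5)   ← matches the target
  (m₁,m₂)=(-1/2,1): CG² = 3/5, CG = −√(3/5)
Pairs with CG² = 2/5: (1/2,0): +√(2/5)

(1/2,0): +√(2/5)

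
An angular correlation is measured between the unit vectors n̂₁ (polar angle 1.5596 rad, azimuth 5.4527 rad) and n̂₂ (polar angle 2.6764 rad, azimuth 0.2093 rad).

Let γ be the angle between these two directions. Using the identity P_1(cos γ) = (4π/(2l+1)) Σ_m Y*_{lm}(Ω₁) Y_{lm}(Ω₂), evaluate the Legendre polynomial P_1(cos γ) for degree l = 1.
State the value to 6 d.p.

0.217150

Term-by-term m-sum for l=1 (normalisation 4π/3 = 4.188790):
  m=-1: (+0.233027-0.255048i) × (+0.151605-0.032202i) = +0.027115-0.046171i  (running Σ = +0.027115-0.046171i)
  m=0: (+0.005470-0.000000i) × (-0.436681+0.000000i) = -0.002389+0.000000i  (running Σ = +0.024726-0.046171i)
  m=1: (-0.233027-0.255048i) × (-0.151605-0.032202i) = +0.027115+0.046171i  (running Σ = +0.051841+0.000000i)
Total Σ_m = +0.051841+0.000000i. Multiply by 4.188790: +0.217150+0.000000i. P_1(cos γ) = 0.217150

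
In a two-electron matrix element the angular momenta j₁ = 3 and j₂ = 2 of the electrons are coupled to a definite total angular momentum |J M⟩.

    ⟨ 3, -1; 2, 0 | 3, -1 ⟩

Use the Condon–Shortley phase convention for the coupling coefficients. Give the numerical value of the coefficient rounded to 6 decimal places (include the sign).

-0.387298

triangle: 2!·4!·2!/9! = 96/362880
(j±m)!: 2!·4!·2!·2!·2!·4! = 9216
prefactor² = (2J+1)·Δ·N² = 256/15
  k=0: +1/(0!·2!·4!·2!·0!·0!) = 1/96
  k=1: −1/(1!·1!·3!·1!·1!·1!) = -1/6
  k=2: +1/(2!·0!·2!·0!·2!·2!) = 1/16
Σ = -3/32  ⇒  CG² = 256/15·(-3/32)² = 3/20
CG = −√(3/20) = -0.387298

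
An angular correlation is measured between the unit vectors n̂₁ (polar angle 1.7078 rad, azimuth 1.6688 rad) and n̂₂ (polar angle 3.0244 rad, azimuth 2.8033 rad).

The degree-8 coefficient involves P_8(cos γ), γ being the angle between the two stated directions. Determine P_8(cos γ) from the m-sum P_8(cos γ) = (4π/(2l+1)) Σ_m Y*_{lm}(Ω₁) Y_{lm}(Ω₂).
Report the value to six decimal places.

-0.002752

Expand P_8 via completeness: Σ_{m} conj(Y_{8,m}) at Ω₁ times Y_{8,m} at Ω₂ —
  m=-8: Y*=+0.338484+0.337559i  Y=-0.000000+0.000000i  product -0.000000-0.000000i
  m=-7: Y*=-0.166996+0.203982i  Y=-0.000000+0.000000i  product -0.000000-0.000000i
  m=-6: Y*=+0.213176+0.142123i  Y=-0.000006+0.000012i  product -0.000003+0.000002i
  m=-5: Y*=-0.135642+0.254291i  Y=-0.000025+0.000207i  product -0.000049-0.000034i
  m=-4: Y*=+0.161870+0.066919i  Y=+0.000527+0.002382i  product -0.000074+0.000421i
  m=-3: Y*=-0.084981+0.280662i  Y=+0.011194+0.018017i  product -0.006008+0.001611i
  m=-2: Y*=+0.134521+0.026710i  Y=+0.101935+0.081857i  product +0.011526+0.013734i
  m=-1: Y*=-0.028746+0.292374i  Y=+0.481369+0.169354i  product -0.063352+0.135872i
  m=+0: Y*=+0.125682-0.000000i  Y=+0.892709+0.000000i  product +0.112198+0.000000i
  m=+1: Y*=+0.028746+0.292374i  Y=-0.481369+0.169354i  product -0.063352-0.135872i
  m=+2: Y*=+0.134521-0.026710i  Y=+0.101935-0.081857i  product +0.011526-0.013734i
  m=+3: Y*=+0.084981+0.280662i  Y=-0.011194+0.018017i  product -0.006008-0.001611i
  m=+4: Y*=+0.161870-0.066919i  Y=+0.000527-0.002382i  product -0.000074-0.000421i
  m=+5: Y*=+0.135642+0.254291i  Y=+0.000025+0.000207i  product -0.000049+0.000034i
  m=+6: Y*=+0.213176-0.142123i  Y=-0.000006-0.000012i  product -0.000003-0.000002i
  m=+7: Y*=+0.166996+0.203982i  Y=+0.000000+0.000000i  product -0.000000+0.000000i
  m=+8: Y*=+0.338484-0.337559i  Y=-0.000000-0.000000i  product -0.000000+0.000000i
Total Σ_m = -0.003723+0.000000i. Multiply by 0.739198: -0.002752+0.000000i. P_8(cos γ) = -0.002752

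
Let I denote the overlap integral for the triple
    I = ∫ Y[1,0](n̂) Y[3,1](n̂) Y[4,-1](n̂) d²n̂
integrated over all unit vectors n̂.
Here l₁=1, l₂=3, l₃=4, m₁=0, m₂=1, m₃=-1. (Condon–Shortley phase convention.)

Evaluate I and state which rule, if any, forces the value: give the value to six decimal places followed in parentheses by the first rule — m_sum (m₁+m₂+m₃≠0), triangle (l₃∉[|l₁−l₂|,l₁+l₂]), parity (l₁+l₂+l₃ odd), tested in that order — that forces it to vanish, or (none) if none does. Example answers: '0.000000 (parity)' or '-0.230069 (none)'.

Rules hold: Σm=0, L=8 even, 2≤4≤4.
N = 3·7·9 = 189
Δ = 0!·2!·6!/9! = 1/252
Racah Σ t=0..0: t=0:+1/36 = 1/36
⇒ 3j(1 3 4; 0 0 0)² = 4/63, sgn +1
Racah Σ t=0..0: t=0:+1/48 = 1/48
⇒ 3j(1 3 4; 0 1 -1)² = 5/84, sgn -1
4πI² = N·(3j₀)²·(3jₘ)² = 5/7
I = -1·√(0.714286/4π) = -0.23841361
No selection rule forces the value: the integral is nonzero (none).

-0.238414 (none)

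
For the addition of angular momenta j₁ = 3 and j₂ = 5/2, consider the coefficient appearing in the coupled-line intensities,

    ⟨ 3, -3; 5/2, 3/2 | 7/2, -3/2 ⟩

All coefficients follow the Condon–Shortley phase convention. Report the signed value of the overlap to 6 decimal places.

+√(2/7) = +0.534522

triangle: 2!·4!·3!/10! = 288/3628800
(j±m)!: 0!·6!·4!·1!·2!·5! = 4147200
prefactor² = (2J+1)·Δ·N² = 18432/7
  k=2: +1/(2!·0!·4!·2!·0!·1!) = 1/96
Σ = 1/96  ⇒  CG² = 18432/7·(1/96)² = 2/7
CG = +√(2/7) = +0.534522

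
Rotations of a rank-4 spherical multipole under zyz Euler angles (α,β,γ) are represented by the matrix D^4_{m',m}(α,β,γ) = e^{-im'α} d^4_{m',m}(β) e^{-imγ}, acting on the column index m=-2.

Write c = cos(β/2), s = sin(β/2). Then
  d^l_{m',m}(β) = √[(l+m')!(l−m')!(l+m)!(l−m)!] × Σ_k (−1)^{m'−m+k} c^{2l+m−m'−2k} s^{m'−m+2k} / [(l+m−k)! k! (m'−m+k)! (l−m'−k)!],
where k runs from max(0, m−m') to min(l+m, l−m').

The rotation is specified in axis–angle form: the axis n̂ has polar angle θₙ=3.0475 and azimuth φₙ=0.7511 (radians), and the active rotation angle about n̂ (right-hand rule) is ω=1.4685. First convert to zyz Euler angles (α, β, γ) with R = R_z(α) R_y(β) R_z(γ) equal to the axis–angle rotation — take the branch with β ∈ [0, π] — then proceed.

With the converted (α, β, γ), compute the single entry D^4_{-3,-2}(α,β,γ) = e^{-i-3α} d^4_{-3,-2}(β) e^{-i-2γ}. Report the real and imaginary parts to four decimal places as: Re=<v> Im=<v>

Re=-0.0529 Im=0.2233

Axis–angle → zyz. n̂ = (sinθₙcosφₙ, sinθₙsinφₙ, cosθₙ) = (+0.068675, +0.064118, -0.995577), ω = 1.4685.
R = I cosω + sinω [n̂]ₓ + (1−cosω) n̂n̂ᵀ gives
  R = [+0.106353, +0.994326, +0.002394; -0.986418, +0.105809, -0.125631; -0.125172, +0.011000, +0.992074]
β = atan2(√(R₁₃²+R₂₃²), R₃₃) = 0.125987; α = atan2(R₂₃, R₁₃) mod 2π = 4.731444; γ = atan2(R₃₂, −R₃₁) mod 2π = 0.087651
Split into d^4_{-3,-2}(β=0.1260) × two z-phases.
With c≡cos(β/2)=0.998017 and s≡sin(β/2)=0.062952, N=[1·5040·2·720]^{1/2}=2693.993318
k: max(0,(-2)−(-3))=1 … min(4+(-2),4−(-3))=2
  k=1: (−1)^0·2693.9933/(720)·0.9980^7·0.0630^1 = +0.232294
  k=2: (−1)^1·2693.9933/(240)·0.9980^5·0.0630^3 = -0.002773
d^4_{-3,-2}(0.1260) = +0.232294 -0.002773 = +0.229521
Phases: e^{-i·(-3)·4.7314}=-0.057132+0.998367i, e^{-i·(-2)·0.0877}=+0.984674+0.174405i ⇒ D=-0.052876+0.223347i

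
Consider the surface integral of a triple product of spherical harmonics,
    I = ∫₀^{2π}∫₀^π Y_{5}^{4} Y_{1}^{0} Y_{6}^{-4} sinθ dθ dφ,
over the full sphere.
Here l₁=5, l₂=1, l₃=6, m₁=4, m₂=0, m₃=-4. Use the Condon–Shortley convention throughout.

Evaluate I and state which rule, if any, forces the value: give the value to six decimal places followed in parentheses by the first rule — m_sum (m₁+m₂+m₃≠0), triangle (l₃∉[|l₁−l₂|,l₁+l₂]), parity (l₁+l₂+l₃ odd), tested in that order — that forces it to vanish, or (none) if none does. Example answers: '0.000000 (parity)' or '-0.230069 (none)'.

m-sum 0 ✓  L=12 even ✓  4≤6≤6 ✓
Π(2lᵢ+1) = 11×3×13 = 429
triangle coeff Δ(5,1,6) = 1/858
Σ_t [0,0]: t=0:+1/14400 = 1/14400
(3j)²=6/143 [(5 1 6; 0 0 0)], sign=+1
Σ_t [0,0]: t=0:+1/362880 = 1/362880
(3j)²=10/429 [(5 1 6; 4 0 -4)], sign=+1
⇒ 4πI² = 60/143
I = (+1)√(60/143/(4π)) = 0.18272698
No selection rule forces the value: the integral is nonzero (none).

0.182727 (none)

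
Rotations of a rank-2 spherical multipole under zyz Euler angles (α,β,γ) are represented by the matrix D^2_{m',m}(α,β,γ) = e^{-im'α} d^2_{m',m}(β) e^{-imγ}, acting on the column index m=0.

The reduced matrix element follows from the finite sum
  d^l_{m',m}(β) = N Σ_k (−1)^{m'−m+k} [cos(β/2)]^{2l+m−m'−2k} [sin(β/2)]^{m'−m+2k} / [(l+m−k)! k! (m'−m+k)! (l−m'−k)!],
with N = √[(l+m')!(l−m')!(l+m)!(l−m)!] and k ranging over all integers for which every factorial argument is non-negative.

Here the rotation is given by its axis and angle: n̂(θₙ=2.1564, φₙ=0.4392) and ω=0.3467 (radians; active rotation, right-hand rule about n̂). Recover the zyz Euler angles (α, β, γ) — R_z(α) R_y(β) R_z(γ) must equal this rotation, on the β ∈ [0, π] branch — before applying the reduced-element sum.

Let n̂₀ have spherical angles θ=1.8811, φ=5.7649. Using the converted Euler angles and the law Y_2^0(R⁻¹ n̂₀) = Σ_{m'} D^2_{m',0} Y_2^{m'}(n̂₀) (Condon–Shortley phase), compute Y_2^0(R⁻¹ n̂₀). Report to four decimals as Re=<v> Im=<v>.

Re=-0.3082 Im=0.0000

Axis–angle → zyz. n̂ = (sinθₙcosφₙ, sinθₙsinφₙ, cosθₙ) = (+0.754284, +0.354366, -0.552703), ω = 0.3467.
R = I cosω + sinω [n̂]ₓ + (1−cosω) n̂n̂ᵀ gives
  R = [+0.974352, +0.203710, +0.095606; -0.171902, +0.947971, -0.267957; -0.145218, +0.244649, +0.958675]
β = atan2(√(R₁₃²+R₂₃²), R₃₃) = 0.288487; α = atan2(R₂₃, R₁₃) mod 2π = 5.055107; γ = atan2(R₃₂, −R₃₁) mod 2π = 1.035114
Need the full column D^2_{m',0} for m'=−2..2 at α=5.0551, β=0.2885, γ=1.0351.
cos(β/2)=0.989615, sin(β/2)=0.143744
d^2_{-2,0}: single k=2 term ⇒ +0.049566;  D = -0.038371-0.031376i
d^2_{-1,0}: k∈[1..2] ⇒ +0.341243 -0.007200 = +0.334043;  D = +0.112255-0.314617i
d^2_{0,0}: k∈[0..2] ⇒ +0.959102 -0.080941 +0.000427 = +0.878588;  D = +0.878588+0.000000i
d^2_{1,0}: k∈[0..1] ⇒ -0.341243 +0.007200 = -0.334043;  D = -0.112255-0.314617i
d^2_{2,0}: single k=0 term ⇒ +0.049566;  D = -0.038371+0.031376i
Y_2^{m'}(θ=1.8811,φ=5.7649) and Σ D·Y over m':
  (-0.0384-0.0314i)·(+0.1783+0.3015i)  (+0.1123-0.3146i)·(-0.1951-0.1113i)  (+0.8786+0.0000i)·(-0.2272+0.0000i)  (-0.1123-0.3146i)·(+0.1951-0.1113i)  (-0.0384+0.0314i)·(+0.1783-0.3015i)
Y_2^0(R⁻¹ n̂) = -0.308190+0.000000i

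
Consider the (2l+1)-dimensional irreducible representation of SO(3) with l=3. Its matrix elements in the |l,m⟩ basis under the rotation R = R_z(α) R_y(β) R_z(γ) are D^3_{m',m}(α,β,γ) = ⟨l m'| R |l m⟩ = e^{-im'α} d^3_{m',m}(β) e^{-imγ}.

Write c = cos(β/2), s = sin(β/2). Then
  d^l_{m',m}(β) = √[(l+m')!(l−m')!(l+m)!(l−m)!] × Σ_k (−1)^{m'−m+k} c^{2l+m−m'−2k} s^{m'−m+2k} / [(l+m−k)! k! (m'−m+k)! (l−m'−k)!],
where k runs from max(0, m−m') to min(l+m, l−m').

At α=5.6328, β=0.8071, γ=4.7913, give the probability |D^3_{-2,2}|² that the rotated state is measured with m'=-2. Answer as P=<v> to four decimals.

First d^3_{-2,2}(β=0.8071), then the phase factors e^{-i(-2)α} and e^{-i(2)γ}:
Half-angle: c=0.919673, s=0.392686. N=√(1·120·120·1)=120.000000
The bounds max(0,m−m')=4 and min(l+m,l−m')=5 give 2 terms
  k=4: (−1)^0·120.0000/(24)·0.9197^2·0.3927^4 = +0.100558
  k=5: (−1)^1·120.0000/(120)·0.9197^0·0.3927^6 = -0.003667
d^3_{-2,2}(0.8071) = +0.100558 -0.003667 = +0.096891
|D^3_{-2,2}|² = |d^3_{-2,2}(β)|² = (+0.096891)² = 0.009388 (the z-rotation phases have unit modulus)

P=0.0094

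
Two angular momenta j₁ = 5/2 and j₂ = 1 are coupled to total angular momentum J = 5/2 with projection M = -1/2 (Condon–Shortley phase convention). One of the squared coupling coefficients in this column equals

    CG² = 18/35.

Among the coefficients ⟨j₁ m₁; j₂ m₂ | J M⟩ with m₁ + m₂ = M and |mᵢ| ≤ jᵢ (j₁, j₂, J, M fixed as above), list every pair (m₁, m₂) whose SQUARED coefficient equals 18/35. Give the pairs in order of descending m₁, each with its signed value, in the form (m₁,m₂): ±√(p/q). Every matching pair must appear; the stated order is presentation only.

Admissible pairs with m₁+m₂ = M = -1/2: (-3/2,1), (-1/2,0), (1/2,-1)
  (m₁,m₂)=(1/2,-1): CG² = 18/35, CG = +√(18/35)   ← matches the target
  (m₁,m₂)=(-1/2,0): CG² = 1/35, CG = −√(1/35)
  (m₁,m₂)=(-3/2,1): CG² = 16/35, CG = −√(16/35)
Pairs with CG² = 18/35: (1/2,-1): +√(18/35)

(1/2,-1): +√(18/35)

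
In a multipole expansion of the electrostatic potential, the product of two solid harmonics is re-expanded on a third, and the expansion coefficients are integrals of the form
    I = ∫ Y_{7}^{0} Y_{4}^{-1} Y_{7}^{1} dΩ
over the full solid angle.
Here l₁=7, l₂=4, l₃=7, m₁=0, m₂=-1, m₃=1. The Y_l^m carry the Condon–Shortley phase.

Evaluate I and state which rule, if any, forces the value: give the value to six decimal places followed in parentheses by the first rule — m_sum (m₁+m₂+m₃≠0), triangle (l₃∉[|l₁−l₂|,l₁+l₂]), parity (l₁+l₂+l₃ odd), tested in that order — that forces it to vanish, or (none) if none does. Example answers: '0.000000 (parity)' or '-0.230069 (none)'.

-0.037251 (none)

Rules hold: Σm=0, L=18 even, 3≤7≤11.
N = 15·9·15 = 2025
Δ = 4!·10!·4!/19! = 1/58198140
Racah Σ t=0..4: t=0:+1/17418240 t=1:−1/622080 t=2:+1/230400 t=3:−1/622080 t=4:+1/17418240 = 1/806400
⇒ 3j(7 4 7; 0 0 0)² = 2268/230945, sgn -1
Racah Σ t=0..3: t=0:+1/4354560 t=1:−1/414720 t=2:+1/345600 t=3:−1/2488320 = 1/3225600
⇒ 3j(7 4 7; 0 -1 1)² = 81/92378, sgn +1
4πI² = N·(3j₀)²·(3jₘ)² = 37200870/2133423721
I = -1·√(0.0174372/4π) = -0.03725058
No selection rule forces the value: the integral is nonzero (none).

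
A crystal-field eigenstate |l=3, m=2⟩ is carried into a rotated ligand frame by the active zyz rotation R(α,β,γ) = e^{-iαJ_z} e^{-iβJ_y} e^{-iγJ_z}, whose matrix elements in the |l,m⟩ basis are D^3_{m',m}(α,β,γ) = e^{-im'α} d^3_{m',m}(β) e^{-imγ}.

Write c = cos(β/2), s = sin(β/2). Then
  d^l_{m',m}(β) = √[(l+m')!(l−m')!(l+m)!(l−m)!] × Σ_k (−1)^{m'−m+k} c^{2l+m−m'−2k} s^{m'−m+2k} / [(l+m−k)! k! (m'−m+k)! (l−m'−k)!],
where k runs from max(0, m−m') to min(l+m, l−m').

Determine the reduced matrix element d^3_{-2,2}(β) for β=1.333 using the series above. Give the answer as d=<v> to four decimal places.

d=0.3954

d^3_{-2,2}(β=1.3330) via the finite sum:
c=cos(1.333000/2)=0.785990, s=sin(1.333000/2)=0.618239; N=√[1·120·120·1]=120.000000
k: max(0,(2)−(-2))=4 … min(3+(2),3−(-2))=5
  k=4: (−1)^0·120.0000/(24)·0.7860^2·0.6182^4 = +0.451263
  k=5: (−1)^1·120.0000/(120)·0.7860^0·0.6182^6 = -0.055839
d^3_{-2,2}(1.3330) = +0.451263 -0.055839 = +0.395424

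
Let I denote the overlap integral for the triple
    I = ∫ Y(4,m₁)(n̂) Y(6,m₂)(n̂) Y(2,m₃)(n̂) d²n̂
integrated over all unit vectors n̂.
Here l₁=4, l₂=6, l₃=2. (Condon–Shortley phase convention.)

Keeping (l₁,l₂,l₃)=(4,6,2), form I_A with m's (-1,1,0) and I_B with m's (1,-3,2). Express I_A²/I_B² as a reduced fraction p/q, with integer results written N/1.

Same 4,6,2: normalisation and zero-m 3j drop out of the ratio.
A: Δ: 8! 0! 4! / 13! → 1/6435; sum: t=5:−1/2880 = -1/2880; 3j²(4 6 2; -1 1 0) = Δ·Π!·Σ² = 14/429  (sign -1)
B: Δ: 8! 0! 4! / 13! → 1/6435; sum: t=3:−1/17280 = -1/17280; 3j²(4 6 2; 1 -3 2) = Δ·Π!·Σ² = 14/715  (sign -1)
I_A²/I_B² = (14/429)/(14/715) = 5/3

5/3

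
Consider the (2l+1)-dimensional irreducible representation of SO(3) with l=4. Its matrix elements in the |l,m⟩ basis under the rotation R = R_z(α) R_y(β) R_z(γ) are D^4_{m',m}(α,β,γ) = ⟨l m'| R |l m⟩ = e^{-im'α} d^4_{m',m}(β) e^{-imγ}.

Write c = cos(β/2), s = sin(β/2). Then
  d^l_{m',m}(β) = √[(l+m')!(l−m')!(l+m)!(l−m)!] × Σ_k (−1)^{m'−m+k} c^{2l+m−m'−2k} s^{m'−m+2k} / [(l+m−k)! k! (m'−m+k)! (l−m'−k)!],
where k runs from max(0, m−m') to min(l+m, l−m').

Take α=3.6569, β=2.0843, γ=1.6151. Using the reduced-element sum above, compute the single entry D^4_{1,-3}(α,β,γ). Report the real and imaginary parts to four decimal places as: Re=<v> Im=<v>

D^4_{1,-3}(3.6569,2.0843,1.6151) = e^{-i·1·3.6569}·d^4_{1,-3}(2.0843)·e^{-i·-3·1.6151}. Compute d first:
c=cos(2.084300/2)=0.504365, s=sin(2.084300/2)=0.863491; N=√[120·6·1·5040]=1904.940944
The bounds max(0,m−m')=0 and min(l+m,l−m')=1 give 2 terms
  k=0: (−1)^4·1904.9409/(144)·0.5044^4·0.8635^4 = +0.475915
  k=1: (−1)^5·1904.9409/(240)·0.5044^2·0.8635^6 = -0.836962
d^4_{1,-3}(2.0843) = +0.475915 -0.836962 = -0.361047
D = (-0.870141+0.492802i)·(-0.361047)·(+0.132520-0.991180i) = -0.134723-0.334970i

Re=-0.1347 Im=-0.3350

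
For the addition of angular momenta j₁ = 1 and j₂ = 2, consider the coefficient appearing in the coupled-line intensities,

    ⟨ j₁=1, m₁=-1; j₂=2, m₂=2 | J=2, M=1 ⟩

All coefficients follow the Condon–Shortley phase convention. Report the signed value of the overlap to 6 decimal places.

triangle: 1!·1!·3!/6! = 6/720
(j±m)!: 0!·2!·4!·0!·3!·1! = 288
prefactor² = (2J+1)·Δ·N² = 12
  k=1: −1/(1!·0!·1!·3!·0!·0!) = -1/6
Σ = -1/6  ⇒  CG² = 12·(-1/6)² = 1/3
CG = −√(1/3) = -0.577350

-0.577350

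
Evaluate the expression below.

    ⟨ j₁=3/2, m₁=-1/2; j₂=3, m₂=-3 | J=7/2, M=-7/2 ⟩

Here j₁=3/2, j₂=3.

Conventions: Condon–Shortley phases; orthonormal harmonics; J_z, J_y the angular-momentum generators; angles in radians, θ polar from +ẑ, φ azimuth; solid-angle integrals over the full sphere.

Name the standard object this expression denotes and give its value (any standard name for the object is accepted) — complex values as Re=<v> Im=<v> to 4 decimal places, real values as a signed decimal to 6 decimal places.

This is a Clebsch–Gordan (vector-coupling) coefficient.
triangle: 1!·2!·5!/9! = 240/362880
(j±m)!: 1!·2!·0!·6!·0!·7! = 7257600
prefactor² = (2J+1)·Δ·N² = 38400
  k=0: +1/(0!·1!·2!·0!·0!·5!) = 1/240
Σ = 1/240  ⇒  CG² = 38400·(1/240)² = 2/3
CG = +√(2/3) = +0.816497

Clebsch–Gordan coefficient, +√(2/3) ≈ +0.816497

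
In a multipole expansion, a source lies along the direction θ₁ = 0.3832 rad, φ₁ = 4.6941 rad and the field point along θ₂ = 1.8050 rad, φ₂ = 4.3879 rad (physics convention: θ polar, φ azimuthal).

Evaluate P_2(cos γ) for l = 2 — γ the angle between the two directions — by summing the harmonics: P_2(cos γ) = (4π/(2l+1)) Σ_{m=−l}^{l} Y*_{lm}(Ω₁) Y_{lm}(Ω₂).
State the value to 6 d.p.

-0.474050

Summing Y*_{l m}(θ₁,φ₁)·Y_{l m}(θ₂,φ₂) over m ∈ [−2, 2]; prefactor 4π/(2·2+1) = 2.513274:
  [-2]  conj(Y_{2,-2})(Ω₁) = -0.053963+0.001975i ; Y_{2,-2}(Ω₂) = -0.291172-0.220881i ; Δ = +0.016149+0.011344i
  [-1]  conj(Y_{2,-1})(Ω₁) = -0.004899-0.267854i ; Y_{2,-1}(Ω₂) = +0.055600-0.165289i ; Δ = -0.044546-0.014083i
  [+0]  conj(Y_{2,0})(Ω₁) = +0.498514-0.000000i ; Y_{2,0}(Ω₂) = -0.264435+0.000000i ; Δ = -0.131824+0.000000i
  [+1]  conj(Y_{2,1})(Ω₁) = +0.004899-0.267854i ; Y_{2,1}(Ω₂) = -0.055600-0.165289i ; Δ = -0.044546+0.014083i
  [+2]  conj(Y_{2,2})(Ω₁) = -0.053963-0.001975i ; Y_{2,2}(Ω₂) = -0.291172+0.220881i ; Δ = +0.016149-0.011344i
Σ over m = -0.188619+0.000000i; ×(4π/5) → -0.474050+0.000000i. Real part: -0.474050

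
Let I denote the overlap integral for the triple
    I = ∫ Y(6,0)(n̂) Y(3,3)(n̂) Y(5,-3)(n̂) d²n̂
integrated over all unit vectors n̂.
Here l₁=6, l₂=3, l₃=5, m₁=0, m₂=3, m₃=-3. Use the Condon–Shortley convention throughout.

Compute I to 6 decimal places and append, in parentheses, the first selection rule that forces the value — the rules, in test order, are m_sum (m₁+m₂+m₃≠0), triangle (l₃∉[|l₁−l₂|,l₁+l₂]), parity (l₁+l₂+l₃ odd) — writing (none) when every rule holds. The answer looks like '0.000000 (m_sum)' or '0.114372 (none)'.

Checks pass: Σm=0; 14 even; l₃=5∈[3,9].
(2·6+1)(2·3+1)(2·5+1) = 1001
Δ: 4! 8! 2! / 15! → 1/675675
sum: t=1:−1/8640 t=2:+1/2304 t=3:−1/8640 = 7/34560
3j²(6 3 5; 0 0 0) = Δ·Π!·Σ² = 7/429  (sign -1)
sum: t=4:+1/69120 = 1/69120
3j²(6 3 5; 0 3 -3) = Δ·Π!·Σ² = 4/429  (sign +1)
combine: 4πI² = 1001·7/429·4/429 = 196/1287
take √, sign -1: I = -0.11008644
No selection rule forces the value: the integral is nonzero (none).

-0.110086 (none)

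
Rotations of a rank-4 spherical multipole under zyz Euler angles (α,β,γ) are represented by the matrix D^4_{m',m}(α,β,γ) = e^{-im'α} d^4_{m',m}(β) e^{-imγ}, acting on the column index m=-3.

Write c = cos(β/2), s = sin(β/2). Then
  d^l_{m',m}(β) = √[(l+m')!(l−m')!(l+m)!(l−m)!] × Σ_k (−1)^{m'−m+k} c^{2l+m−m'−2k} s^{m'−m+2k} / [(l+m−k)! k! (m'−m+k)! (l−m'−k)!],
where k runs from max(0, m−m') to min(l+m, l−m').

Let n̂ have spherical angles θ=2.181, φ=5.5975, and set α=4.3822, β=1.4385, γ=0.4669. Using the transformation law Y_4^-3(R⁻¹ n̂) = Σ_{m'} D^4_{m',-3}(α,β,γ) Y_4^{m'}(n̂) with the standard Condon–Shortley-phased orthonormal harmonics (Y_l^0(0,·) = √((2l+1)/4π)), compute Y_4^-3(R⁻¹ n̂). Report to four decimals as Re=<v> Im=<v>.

Re=0.0628 Im=-0.2345

Need the full column D^4_{m',-3} for m'=−4..4 at α=4.3822, β=1.4385, γ=0.4669.
cos(β/2)=0.752300, sin(β/2)=0.658821
d^4_{-4,-3}: single k=1 term ⇒ +0.254126;  D = +0.253315+0.020294i
d^4_{-3,-3}: k∈[0..1] ⇒ +0.102596 -0.550781 = -0.448185;  D = +0.178706-0.411016i
d^4_{-2,-3}: k∈[0..1] ⇒ -0.336178 +0.773468 = +0.437290;  D = -0.322830-0.294964i
d^4_{-1,-3}: k∈[0..1] ⇒ +0.624527 -0.798274 = -0.173747;  D = -0.152454+0.083342i
d^4_{0,-3}: k∈[0..1] ⇒ -0.815307 +0.625278 = -0.190029;  D = -0.032168-0.187286i
d^4_{1,-3}: k∈[0..1] ⇒ +0.798274 -0.367329 = +0.430945;  D = -0.425434-0.068697i
d^4_{2,-3}: k∈[0..1] ⇒ -0.593191 +0.151644 = -0.441547;  D = -0.207913+0.389533i
d^4_{3,-3}: k∈[0..1] ⇒ +0.323954 -0.035493 = +0.288461;  D = +0.196695+0.211000i
d^4_{4,-3}: single k=0 term ⇒ -0.114632;  D = +0.104663-0.046757i
Y_4^{m'}(θ=2.181,φ=5.5975) and Σ D·Y over m':
  (+0.2533+0.0203i)·(-0.1840+0.0775i)  (+0.1787-0.4110i)·(+0.1845-0.3490i)  (-0.3228-0.2950i)·(+0.0578+0.2860i)  (-0.1525+0.0833i)·(+0.1206+0.0987i)  (-0.0322-0.1873i)·(-0.3255+0.0000i)  (-0.4254-0.0687i)·(-0.1206+0.0987i)  (-0.2079+0.3895i)·(+0.0578-0.2860i)  (+0.1967+0.2110i)·(-0.1845-0.3490i)  (+0.1047-0.0468i)·(-0.1840-0.0775i)
Y_4^-3(R⁻¹ n̂) = +0.062845-0.234511i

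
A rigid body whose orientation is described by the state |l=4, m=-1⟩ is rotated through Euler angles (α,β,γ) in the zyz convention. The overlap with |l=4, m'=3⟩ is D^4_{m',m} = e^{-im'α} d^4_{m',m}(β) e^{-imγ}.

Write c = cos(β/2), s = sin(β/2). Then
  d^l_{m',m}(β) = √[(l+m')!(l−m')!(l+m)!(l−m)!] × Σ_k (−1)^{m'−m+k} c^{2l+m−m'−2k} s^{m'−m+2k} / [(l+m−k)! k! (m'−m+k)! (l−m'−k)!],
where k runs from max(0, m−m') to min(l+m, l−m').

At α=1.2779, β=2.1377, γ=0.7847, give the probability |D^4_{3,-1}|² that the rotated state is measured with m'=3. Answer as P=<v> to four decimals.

First d^4_{3,-1}(β=2.1377), then the phase factors e^{-i(3)α} and e^{-i(-1)γ}:
Half-angle: c=0.481133, s=0.876648. N=√(5040·1·6·120)=1904.940944
Admissible k: 0..1 (factorial args all ≥0)
  k=0: (−1)^4·1904.9409/(144)·0.4811^4·0.8766^4 = +0.418677
  k=1: (−1)^5·1904.9409/(240)·0.4811^2·0.8766^6 = -0.833971
d^4_{3,-1}(2.1377) = +0.418677 -0.833971 = -0.415294
|D^4_{3,-1}|² = |d^4_{3,-1}(β)|² = (-0.415294)² = 0.172469 (the z-rotation phases have unit modulus)

P=0.1725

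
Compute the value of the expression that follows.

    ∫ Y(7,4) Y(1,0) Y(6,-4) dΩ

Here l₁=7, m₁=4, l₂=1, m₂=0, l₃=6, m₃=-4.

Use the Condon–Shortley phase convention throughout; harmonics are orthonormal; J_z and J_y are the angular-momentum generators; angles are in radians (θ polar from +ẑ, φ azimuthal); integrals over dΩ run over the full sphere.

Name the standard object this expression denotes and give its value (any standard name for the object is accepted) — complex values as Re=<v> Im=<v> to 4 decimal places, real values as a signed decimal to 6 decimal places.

This is a Gaunt coefficient — the integral of a triple product of spherical harmonics over the sphere.
Checks pass: Σm=0; 14 even; l₃=6∈[6,8].
(2·7+1)(2·1+1)(2·6+1) = 585
Δ: 2! 12! 0! / 15! → 1/1365
sum: t=1:−1/518400 = -1/518400
3j²(7 1 6; 0 0 0) = Δ·Π!·Σ² = 7/195  (sign -1)
sum: t=1:−1/7257600 = -1/7257600
3j²(7 1 6; 4 0 -4) = Δ·Π!·Σ² = 11/455  (sign -1)
combine: 4πI² = 585·7/195·11/455 = 33/65
take √, sign +1: I = 0.20099968

Gaunt coefficient, +0.201000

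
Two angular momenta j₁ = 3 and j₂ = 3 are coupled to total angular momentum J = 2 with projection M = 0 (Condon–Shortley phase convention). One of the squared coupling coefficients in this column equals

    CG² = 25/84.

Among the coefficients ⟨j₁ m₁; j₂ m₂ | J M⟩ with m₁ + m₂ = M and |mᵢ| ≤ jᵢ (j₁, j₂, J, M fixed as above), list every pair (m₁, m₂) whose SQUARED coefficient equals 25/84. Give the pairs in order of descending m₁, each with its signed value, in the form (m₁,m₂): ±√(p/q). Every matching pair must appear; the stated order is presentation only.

Admissible pairs with m₁+m₂ = M = 0: (-3,3), (-2,2), (-1,1), (0,0), (1,-1), (2,-2), (3,-3)
  (m₁,m₂)=(3,-3): CG² = 25/84, CG = +√(25/84)   ← matches the target
  (m₁,m₂)=(2,-2): CG² = 0/1, CG = 0
  (m₁,m₂)=(1,-1): CG² = 3/28, CG = −√(3/28)
  (m₁,m₂)=(0,0): CG² = 4/21, CG = +√(4/21)
  (m₁,m₂)=(-1,1): CG² = 3/28, CG = −√(3/28)
  (m₁,m₂)=(-2,2): CG² = 0/1, CG = 0
  (m₁,m₂)=(-3,3): CG² = 25/84, CG = +√(25/84)   ← matches the target
Pairs with CG² = 25/84: (3,-3): +√(25/84); (-3,3): +√(25/84)

(3,-3): +√(25/84); (-3,3): +√(25/84)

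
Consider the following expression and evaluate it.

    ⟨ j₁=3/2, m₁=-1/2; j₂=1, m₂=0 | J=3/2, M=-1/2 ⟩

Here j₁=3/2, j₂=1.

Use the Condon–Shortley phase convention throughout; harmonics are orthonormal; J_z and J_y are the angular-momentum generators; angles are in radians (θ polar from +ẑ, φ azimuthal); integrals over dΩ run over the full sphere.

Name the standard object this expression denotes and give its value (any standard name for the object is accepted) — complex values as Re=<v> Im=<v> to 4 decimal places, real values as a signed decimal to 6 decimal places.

This is a Clebsch–Gordan (vector-coupling) coefficient.
triangle: 1!×2!×1!/5! = 2/120
(j±m)!: 1!×2!×1!×1!×1!×2! = 4
prefactor² = (2J+1)×Δ×N² = 4/15
  k=0: +1/(0!×1!×2!×1!×0!×0!) = 1/2
  k=1: −1/(1!×0!×1!×0!×1!×1!) = -1
Σ = -1/2  ⇒  CG² = 4/15×(-1/2)² = 1/15
CG = −√(1/15) = -0.258199

Clebsch–Gordan coefficient, −√(1/15) ≈ -0.258199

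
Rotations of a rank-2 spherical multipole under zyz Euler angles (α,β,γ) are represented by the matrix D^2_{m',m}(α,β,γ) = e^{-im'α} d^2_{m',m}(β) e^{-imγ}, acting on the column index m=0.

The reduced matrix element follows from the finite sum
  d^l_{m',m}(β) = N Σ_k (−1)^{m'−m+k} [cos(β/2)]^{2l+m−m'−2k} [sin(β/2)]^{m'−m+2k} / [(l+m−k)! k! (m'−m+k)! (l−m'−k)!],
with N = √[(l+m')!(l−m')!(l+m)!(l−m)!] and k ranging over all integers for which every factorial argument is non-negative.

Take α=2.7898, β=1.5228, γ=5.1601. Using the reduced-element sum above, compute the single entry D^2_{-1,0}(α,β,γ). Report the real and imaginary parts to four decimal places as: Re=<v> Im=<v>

D^2_{-1,0}(2.7898,1.5228,5.1601) = e^{-i·-1·2.7898}·d^2_{-1,0}(1.5228)·e^{-i·0·5.1601}. Compute d first:
Half-angle: c=0.723871, s=0.689936. N=√(1·6·2·2)=4.898979
k: max(0,(0)−(-1))=1 … min(2+(0),2−(-1))=2
  k=1: (−1)^0·4.8990/(2)·0.7239^3·0.6899^1 = +0.641014
  k=2: (−1)^1·4.8990/(2)·0.7239^1·0.6899^3 = -0.582321
d^2_{-1,0}(1.5228) = +0.641014 -0.582321 = +0.058693
D = (-0.938757+0.344581i)·(+0.058693)·(+1.000000+0.000000i) = -0.055098+0.020225i

Re=-0.0551 Im=0.0202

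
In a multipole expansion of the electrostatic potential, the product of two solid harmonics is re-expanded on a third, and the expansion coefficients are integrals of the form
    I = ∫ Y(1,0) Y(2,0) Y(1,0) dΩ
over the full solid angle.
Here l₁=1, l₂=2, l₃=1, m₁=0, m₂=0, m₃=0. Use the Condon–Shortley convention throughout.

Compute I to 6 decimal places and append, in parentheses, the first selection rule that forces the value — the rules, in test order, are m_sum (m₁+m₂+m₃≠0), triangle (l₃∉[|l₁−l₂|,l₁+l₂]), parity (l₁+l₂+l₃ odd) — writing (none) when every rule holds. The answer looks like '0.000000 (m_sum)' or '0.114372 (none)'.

0.252313 (none)

m-sum 0 ✓  L=4 even ✓  1≤1≤3 ✓
Π(2lᵢ+1) = 3×5×3 = 45
triangle coeff Δ(1,2,1) = 1/30
Σ_t [1,1]: t=1:−1/1 = -1/1
(3j)²=2/15 [(1 2 1; 0 0 0)], sign=+1
(m-triple is (0,0,0) — same symbol as above.)
⇒ 4πI² = 4/5
I = (+1)√(4/5/(4π)) = 0.25231325
No selection rule forces the value: the integral is nonzero (none).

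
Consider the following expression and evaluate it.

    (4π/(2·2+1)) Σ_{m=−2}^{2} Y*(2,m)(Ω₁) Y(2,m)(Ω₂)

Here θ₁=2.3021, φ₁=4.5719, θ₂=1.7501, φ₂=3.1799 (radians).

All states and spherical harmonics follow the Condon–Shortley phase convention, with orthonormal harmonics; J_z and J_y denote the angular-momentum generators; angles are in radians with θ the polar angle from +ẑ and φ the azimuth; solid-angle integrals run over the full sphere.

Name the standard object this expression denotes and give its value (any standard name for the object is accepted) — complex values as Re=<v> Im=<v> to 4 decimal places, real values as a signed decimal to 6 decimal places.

This sum is the spherical-harmonic addition theorem: it equals the Legendre polynomial P_l(cos γ) of the angle γ between the two directions.
Term-by-term m-sum for l=2 (normalisation 4π/5 = 2.513274):
  [-2]  conj(Y_{2,-2})(Ω₁) = -0.205600+0.059339i ; Y_{2,-2}(Ω₂) = +0.372891-0.028625i ; Δ = -0.074968+0.028012i
  [-1]  conj(Y_{2,-1})(Ω₁) = +0.053773+0.380232i ; Y_{2,-1}(Ω₂) = +0.135471-0.005192i ; Δ = +0.009259+0.051231i
  [+0]  conj(Y_{2,0})(Ω₁) = +0.106613-0.000000i ; Y_{2,0}(Ω₂) = -0.285297+0.000000i ; Δ = -0.030416+0.000000i
  [+1]  conj(Y_{2,1})(Ω₁) = -0.053773+0.380232i ; Y_{2,1}(Ω₂) = -0.135471-0.005192i ; Δ = +0.009259-0.051231i
  [+2]  conj(Y_{2,2})(Ω₁) = -0.205600-0.059339i ; Y_{2,2}(Ω₂) = +0.372891+0.028625i ; Δ = -0.074968-0.028012i
Σ over m = -0.161834-0.000000i; ×(4π/5) → -0.406734-0.000000i. Real part: -0.406734

Legendre polynomial (addition theorem), -0.406734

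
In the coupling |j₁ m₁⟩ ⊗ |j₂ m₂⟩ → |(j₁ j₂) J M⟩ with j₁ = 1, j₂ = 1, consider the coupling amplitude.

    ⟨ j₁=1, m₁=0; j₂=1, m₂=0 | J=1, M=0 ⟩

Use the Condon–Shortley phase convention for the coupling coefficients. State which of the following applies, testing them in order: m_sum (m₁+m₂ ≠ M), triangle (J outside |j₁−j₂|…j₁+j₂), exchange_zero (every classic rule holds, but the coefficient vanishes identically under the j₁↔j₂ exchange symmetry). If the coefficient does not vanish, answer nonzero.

exchange_zero

m-sum: m₁+m₂ = 0+0 = 0, M = 0  ✓
triangle: |j₁−j₂| = 0 ≤ J = 1 ≤ j₁+j₂ = 2  ✓
exchange: j₁=j₂ and m₁=m₂, and (−1)^(j₁+j₂−J) = (−1)^1 = −1 forces ⟨j₁m₁;j₂m₂|JM⟩ = −⟨j₂m₂;j₁m₁|JM⟩ = −⟨j₁m₁;j₂m₂|JM⟩ ⇒ the coefficient vanishes identically
Racah sum check: Σ_k collapses to 0 ⇒ CG = 0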